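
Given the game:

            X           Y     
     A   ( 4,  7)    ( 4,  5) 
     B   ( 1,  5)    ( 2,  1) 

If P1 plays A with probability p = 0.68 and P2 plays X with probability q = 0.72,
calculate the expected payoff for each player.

E[P1] = 3.1296, E[P2] = 5.6208

Work:
E[P1] = p·q·π₁(A,X) + p·(1-q)·π₁(A,Y) + (1-p)·q·π₁(B,X) + (1-p)·(1-q)·π₁(B,Y)
= 0.68·0.72·4 + 0.68·0.28·4 + 0.32·0.72·1 + 0.32·0.28·2
= 3.1296

E[P2] = 5.6208 (similar calculation)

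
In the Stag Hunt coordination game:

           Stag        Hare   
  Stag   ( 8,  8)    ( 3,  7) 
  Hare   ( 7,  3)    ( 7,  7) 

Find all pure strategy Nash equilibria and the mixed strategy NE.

Pure NE: (Stag, Stag) and (Hare, Hare); Mixed NE: p = 0.8, q = 0.8

Work:
Check pure NE:
(Stag, Stag): (8, 8) - no unilateral deviation beneficial
(Hare, Hare): (7, 7) - no unilateral deviation beneficial
Mixed NE: P1 plays Stag with p = 0.8, P2 plays Stag with q = 0.8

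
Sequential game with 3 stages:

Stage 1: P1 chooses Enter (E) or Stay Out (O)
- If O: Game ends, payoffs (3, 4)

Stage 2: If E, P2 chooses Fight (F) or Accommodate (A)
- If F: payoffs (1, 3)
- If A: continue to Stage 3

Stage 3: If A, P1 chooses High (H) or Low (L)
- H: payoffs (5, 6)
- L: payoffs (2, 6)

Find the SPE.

SPE: (E, A, H); Outcome (5, 6)

Work:
Stage 3: P1 chooses H (5 vs 2)
Stage 2: P2: F->3, A->6 (anticipating H). Choose A
Stage 1: P1: O->3, E->5 (anticipating A, H). Choose E
SPE path: E -> A -> H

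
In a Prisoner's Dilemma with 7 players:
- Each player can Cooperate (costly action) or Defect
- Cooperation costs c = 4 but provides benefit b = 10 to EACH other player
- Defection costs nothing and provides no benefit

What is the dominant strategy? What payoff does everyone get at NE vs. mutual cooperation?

Dominant: Defect; NE payoff = 0; Coop payoff = 56

Work:
Defect dominates (saves cost c = 4, benefit to others is external)
NE: All defect → everyone gets 0
If all cooperate: each receives (6)×10 - 4 = 56
Social dilemma: 56 > 0 but NE gives 0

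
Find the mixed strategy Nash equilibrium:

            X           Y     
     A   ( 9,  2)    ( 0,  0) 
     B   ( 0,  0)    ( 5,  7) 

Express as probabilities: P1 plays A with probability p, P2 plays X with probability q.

p = 0.7778, q = 0.3571

Work:
Find probabilities that make opponent indifferent:
P2 chooses q to make P1 indifferent between A and B
P1 chooses p to make P2 indifferent between X and Y
Mixed NE: P1 plays (A: 0.7778, B: 0.2222), P2 plays (X: 0.3571, Y: 0.6429)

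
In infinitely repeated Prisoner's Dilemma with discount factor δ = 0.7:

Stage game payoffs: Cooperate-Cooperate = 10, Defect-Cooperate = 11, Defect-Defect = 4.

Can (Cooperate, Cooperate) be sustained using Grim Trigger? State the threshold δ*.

δ* = 0.1429; since δ = 0.7 ≥ 0.1429, cooperation can be sustained

Work:
For Grim Trigger:
Cooperate forever: 10/(1-δ)
Defect then punished: 11 + 4·δ/(1-δ)
Need: 10/(1-δ) ≥ 11 + 4·δ/(1-δ)
Solving: δ ≥ (T-R)/(T-P) = (11-10)/(11-4) = 0.1429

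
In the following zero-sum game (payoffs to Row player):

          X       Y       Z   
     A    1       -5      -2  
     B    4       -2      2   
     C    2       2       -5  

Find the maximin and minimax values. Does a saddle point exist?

Maximin = -2, Minimax = 2, Saddle: False

Work:
Row minimums: [-5, -2, -5] → maximin = -2
Column maximums: [4, 2, 2] → minimax = 2
No saddle point (maximin ≠ minimax). Mixed strategy needed.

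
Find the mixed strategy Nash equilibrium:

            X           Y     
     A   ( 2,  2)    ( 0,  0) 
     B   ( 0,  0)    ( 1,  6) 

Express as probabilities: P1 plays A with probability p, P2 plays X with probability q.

p = 0.75, q = 0.3333

Work:
Find probabilities that make opponent indifferent:
P2 chooses q to make P1 indifferent between A and B
P1 chooses p to make P2 indifferent between X and Y
Mixed NE: P1 plays (A: 0.75, B: 0.25), P2 plays (X: 0.3333, Y: 0.6667)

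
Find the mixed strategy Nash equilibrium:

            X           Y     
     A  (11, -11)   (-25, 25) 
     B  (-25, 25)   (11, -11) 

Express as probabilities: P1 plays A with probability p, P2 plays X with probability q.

p = 0.5, q = 0.5

Work:
Find probabilities that make opponent indifferent:
P2 chooses q to make P1 indifferent between A and B
P1 chooses p to make P2 indifferent between X and Y
Mixed NE: P1 plays (A: 0.5, B: 0.5), P2 plays (X: 0.5, Y: 0.5)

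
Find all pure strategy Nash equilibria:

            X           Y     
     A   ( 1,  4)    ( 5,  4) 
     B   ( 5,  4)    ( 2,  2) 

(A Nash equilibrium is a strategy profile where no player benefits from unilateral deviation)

Nash equilibrium: (A, Y), (B, X)

Work:
Best responses:
  P1 vs X: payoffs [1, 5] → best response B (payoff 5)
  P1 vs Y: payoffs [5, 2] → best response A (payoff 5)
  P2 vs A: payoffs [4, 4] → best response X/Y (payoff 4)
  P2 vs B: payoffs [4, 2] → best response X (payoff 4)
Mutual best responses: (A,Y), (B,X) → Nash equilibria.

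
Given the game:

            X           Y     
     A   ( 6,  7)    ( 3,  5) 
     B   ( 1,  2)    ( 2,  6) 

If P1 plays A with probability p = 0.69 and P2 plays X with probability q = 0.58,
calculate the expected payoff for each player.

E[P1] = 3.7108, E[P2] = 5.3912

Work:
E[P1] = p·q·π₁(A,X) + p·(1-q)·π₁(A,Y) + (1-p)·q·π₁(B,X) + (1-p)·(1-q)·π₁(B,Y)
= 0.69·0.58·6 + 0.69·0.42·3 + 0.31·0.58·1 + 0.31·0.42·2
= 3.7108

E[P2] = 5.3912 (similar calculation)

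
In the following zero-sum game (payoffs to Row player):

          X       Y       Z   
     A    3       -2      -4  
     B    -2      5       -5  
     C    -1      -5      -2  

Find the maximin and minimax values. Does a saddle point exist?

Maximin = -4, Minimax = -2, Saddle: False

Work:
Row minimums: [-4, -5, -5] → maximin = -4
Column maximums: [3, 5, -2] → minimax = -2
No saddle point (maximin ≠ minimax). Mixed strategy needed.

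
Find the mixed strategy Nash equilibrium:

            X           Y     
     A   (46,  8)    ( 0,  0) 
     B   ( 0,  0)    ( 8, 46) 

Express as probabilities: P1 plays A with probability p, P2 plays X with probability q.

p = 0.8519, q = 0.1481

Work:
Find probabilities that make opponent indifferent:
P2 chooses q to make P1 indifferent between A and B
P1 chooses p to make P2 indifferent between X and Y
Mixed NE: P1 plays (A: 0.8519, B: 0.1481), P2 plays (X: 0.1481, Y: 0.8519)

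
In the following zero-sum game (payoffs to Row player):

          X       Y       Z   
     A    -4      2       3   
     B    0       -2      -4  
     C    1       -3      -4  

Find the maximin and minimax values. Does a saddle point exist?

Maximin = -4, Minimax = 1, Saddle: False

Work:
Row minimums: [-4, -4, -4] → maximin = -4
Column maximums: [1, 2, 3] → minimax = 1
No saddle point (maximin ≠ minimax). Mixed strategy needed.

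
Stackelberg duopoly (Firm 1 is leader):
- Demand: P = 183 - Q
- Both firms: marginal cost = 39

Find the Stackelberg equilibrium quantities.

q₁* (leader) = 72.0, q₂* (follower) = 36.0

Work:
Follower's reaction: q₂ = (a - c - q₁)/2
Leader substitutes: π₁ = q₁·(a - q₁ - (a-c-q₁)/2 - c)
FOC: q₁* = (183 - 39)/2 = 72.00
Then: q₂* = (183 - 39 - 72.0)/2 = 36.00
Leader has first-mover advantage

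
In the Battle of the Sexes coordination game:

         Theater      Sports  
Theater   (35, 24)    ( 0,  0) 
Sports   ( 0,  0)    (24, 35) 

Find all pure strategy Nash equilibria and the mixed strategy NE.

Pure NE: (Theater, Theater) and (Sports, Sports); Mixed NE: p = 0.5932, q = 0.4068

Work:
Check pure NE:
(Theater, Theater): (35, 24) - no unilateral deviation beneficial
(Sports, Sports): (24, 35) - no unilateral deviation beneficial
Mixed NE: P1 plays Theater with p = 0.5932, P2 plays Theater with q = 0.4068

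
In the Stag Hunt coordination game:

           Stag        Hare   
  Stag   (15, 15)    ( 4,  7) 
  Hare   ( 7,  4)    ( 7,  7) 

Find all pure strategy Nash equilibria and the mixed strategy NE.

Pure NE: (Stag, Stag) and (Hare, Hare); Mixed NE: p = 0.2727, q = 0.2727

Work:
Check pure NE:
(Stag, Stag): (15, 15) - no unilateral deviation beneficial
(Hare, Hare): (7, 7) - no unilateral deviation beneficial
Mixed NE: P1 plays Stag with p = 0.2727, P2 plays Stag with q = 0.2727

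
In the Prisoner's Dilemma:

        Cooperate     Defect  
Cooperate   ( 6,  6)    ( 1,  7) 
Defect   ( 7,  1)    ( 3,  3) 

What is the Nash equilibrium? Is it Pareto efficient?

(Defect, Defect) is NE; not Pareto efficient

Work:
Defect dominates Cooperate for both players:
If P2 cooperates: Defect (7) > Cooperate (6)
If P2 defects: Defect (3) > Cooperate (1)
NE: (Defect, Defect) with payoff (3, 3)
But (Cooperate, Cooperate) = (6, 6) Pareto dominates (3, 3)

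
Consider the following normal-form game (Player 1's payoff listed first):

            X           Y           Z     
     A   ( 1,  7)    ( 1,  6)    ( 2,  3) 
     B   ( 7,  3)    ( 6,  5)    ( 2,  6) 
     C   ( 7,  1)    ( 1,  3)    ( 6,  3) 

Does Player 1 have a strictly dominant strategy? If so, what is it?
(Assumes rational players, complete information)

No strictly dominant strategy exists for Player 1

Work:
A strategy strictly dominates another if it gives a strictly higher payoff against every opponent action. Compare each pair of P1's strategies column-by-column:
  A vs B: [1 vs 7, 1 vs 6, 2 vs 2] → A does not strictly dominate B (column X: 1 ≤ 7)
  A vs C: [1 vs 7, 1 vs 1, 2 vs 6] → A does not strictly dominate C (column X: 1 ≤ 7)
  B vs A: [7 vs 1, 6 vs 1, 2 vs 2] → B does not strictly dominate A (column Z: 2 ≤ 2)
  B vs C: [7 vs 7, 6 vs 1, 2 vs 6] → B does not strictly dominate C (column X: 7 ≤ 7)
  C vs A: [7 vs 1, 1 vs 1, 6 vs 2] → C does not strictly dominate A (column Y: 1 ≤ 1)
  C vs B: [7 vs 7, 1 vs 6, 6 vs 2] → C does not strictly dominate B (column X: 7 ≤ 7)
No single strategy strictly dominates all others → no strictly dominant strategy.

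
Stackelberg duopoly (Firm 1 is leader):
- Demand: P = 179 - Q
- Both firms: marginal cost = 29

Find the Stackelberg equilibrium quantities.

q₁* (leader) = 75.0, q₂* (follower) = 37.5

Work:
Follower's reaction: q₂ = (a - c - q₁)/2
Leader substitutes: π₁ = q₁·(a - q₁ - (a-c-q₁)/2 - c)
FOC: q₁* = (179 - 29)/2 = 75.00
Then: q₂* = (179 - 29 - 75.0)/2 = 37.50
Leader has first-mover advantage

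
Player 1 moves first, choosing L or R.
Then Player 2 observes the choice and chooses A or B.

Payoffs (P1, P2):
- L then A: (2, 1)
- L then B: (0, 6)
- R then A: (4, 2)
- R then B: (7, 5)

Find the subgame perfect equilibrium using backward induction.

P1 plays R, P2 plays B after L and B after R; Payoff (7, 5)

Work:
Backward induction:
After L: P2 chooses B → P1 gets 0
After R: P2 chooses B → P1 gets 7
P1 chooses R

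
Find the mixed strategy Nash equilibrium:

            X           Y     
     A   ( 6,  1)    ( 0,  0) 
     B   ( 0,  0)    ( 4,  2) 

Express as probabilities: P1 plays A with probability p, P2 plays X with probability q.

p = 0.6667, q = 0.4

Work:
Find probabilities that make opponent indifferent:
P2 chooses q to make P1 indifferent between A and B
P1 chooses p to make P2 indifferent between X and Y
Mixed NE: P1 plays (A: 0.6667, B: 0.3333), P2 plays (X: 0.4, Y: 0.6)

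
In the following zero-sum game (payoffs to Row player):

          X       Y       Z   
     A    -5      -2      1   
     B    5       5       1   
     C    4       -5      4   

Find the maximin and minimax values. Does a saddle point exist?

Maximin = 1, Minimax = 4, Saddle: False

Work:
Row minimums: [-5, 1, -5] → maximin = 1
Column maximums: [5, 5, 4] → minimax = 4
No saddle point (maximin ≠ minimax). Mixed strategy needed.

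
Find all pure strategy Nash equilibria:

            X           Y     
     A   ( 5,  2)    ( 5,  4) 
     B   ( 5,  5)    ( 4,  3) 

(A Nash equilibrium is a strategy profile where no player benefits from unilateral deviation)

Nash equilibrium: (A, Y), (B, X)

Work:
Best responses:
  P1 vs X: payoffs [5, 5] → best response A/B (payoff 5)
  P1 vs Y: payoffs [5, 4] → best response A (payoff 5)
  P2 vs A: payoffs [2, 4] → best response Y (payoff 4)
  P2 vs B: payoffs [5, 3] → best response X (payoff 5)
Mutual best responses: (A,Y), (B,X) → Nash equilibria.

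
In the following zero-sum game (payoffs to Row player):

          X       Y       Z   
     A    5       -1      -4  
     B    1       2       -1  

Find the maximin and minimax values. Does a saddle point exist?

Maximin = -1, Minimax = -1, Saddle: True

Work:
Row minimums: [-4, -1] → maximin = -1
Column maximums: [5, 2, -1] → minimax = -1
Saddle point exists! Game value = -1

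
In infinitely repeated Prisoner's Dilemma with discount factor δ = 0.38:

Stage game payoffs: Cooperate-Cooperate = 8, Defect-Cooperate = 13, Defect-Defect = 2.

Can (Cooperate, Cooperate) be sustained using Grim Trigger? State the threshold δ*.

δ* = 0.4545; since δ = 0.38 < 0.4545, cooperation cannot be sustained

Work:
For Grim Trigger:
Cooperate forever: 8/(1-δ)
Defect then punished: 13 + 2·δ/(1-δ)
Need: 8/(1-δ) ≥ 13 + 2·δ/(1-δ)
Solving: δ ≥ (T-R)/(T-P) = (13-8)/(13-2) = 0.4545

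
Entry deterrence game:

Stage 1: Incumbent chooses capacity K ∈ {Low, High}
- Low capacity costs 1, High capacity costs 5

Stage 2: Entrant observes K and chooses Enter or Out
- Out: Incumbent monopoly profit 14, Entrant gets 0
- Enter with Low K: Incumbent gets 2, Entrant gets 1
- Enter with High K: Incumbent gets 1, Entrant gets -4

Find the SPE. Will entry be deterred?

SPE: (High, Enter|Low, Out|High); Entry deterred. Incumbent net profit = 9

Work:
After Low K: Entrant enters (1 > 0)
After High K: Entrant stays out (-4 < 0)
Incumbent: Low → 2−1=1, High → 14−5=9
Incumbent chooses High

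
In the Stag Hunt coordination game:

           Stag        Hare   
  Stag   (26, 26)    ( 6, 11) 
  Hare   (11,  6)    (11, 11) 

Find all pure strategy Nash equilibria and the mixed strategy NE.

Pure NE: (Stag, Stag) and (Hare, Hare); Mixed NE: p = 0.25, q = 0.25

Work:
Check pure NE:
(Stag, Stag): (26, 26) - no unilateral deviation beneficial
(Hare, Hare): (11, 11) - no unilateral deviation beneficial
Mixed NE: P1 plays Stag with p = 0.25, P2 plays Stag with q = 0.25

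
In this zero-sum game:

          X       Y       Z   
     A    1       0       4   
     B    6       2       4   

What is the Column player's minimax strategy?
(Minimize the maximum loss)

Column should play Y, value = 2

Work:
Column player minimizes Row's maximum payoff:
Column X: max payoff to Row = 6
Column Y: max payoff to Row = 2
Column Z: max payoff to Row = 4
Minimum is 2, achieved by column Y.
Minimax strategy: Y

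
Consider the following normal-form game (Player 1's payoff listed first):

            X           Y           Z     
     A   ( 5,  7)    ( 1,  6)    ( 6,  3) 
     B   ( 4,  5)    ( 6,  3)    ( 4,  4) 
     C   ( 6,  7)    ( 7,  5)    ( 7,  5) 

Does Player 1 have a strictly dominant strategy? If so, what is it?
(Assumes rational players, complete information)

Yes, Player 1's strictly dominant strategy is C

Work:
A strategy strictly dominates another if it gives a strictly higher payoff against every opponent action. Compare each pair of P1's strategies column-by-column:
  A vs B: [5 vs 4, 1 vs 6, 6 vs 4] → A does not strictly dominate B (column Y: 1 ≤ 6)
  A vs C: [5 vs 6, 1 vs 7, 6 vs 7] → A does not strictly dominate C (column X: 5 ≤ 6)
  B vs A: [4 vs 5, 6 vs 1, 4 vs 6] → B does not strictly dominate A (column X: 4 ≤ 5)
  B vs C: [4 vs 6, 6 vs 7, 4 vs 7] → B does not strictly dominate C (column X: 4 ≤ 6)
  C vs A: [6 vs 5, 7 vs 1, 7 vs 6] → C strictly dominates A
  C vs B: [6 vs 4, 7 vs 6, 7 vs 4] → C strictly dominates B
C strictly dominates every other strategy → strictly dominant.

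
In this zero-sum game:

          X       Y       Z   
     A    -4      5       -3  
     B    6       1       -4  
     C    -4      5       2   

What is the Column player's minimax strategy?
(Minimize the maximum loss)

Column should play Z, value = 2

Work:
Column player minimizes Row's maximum payoff:
Column X: max payoff to Row = 6
Column Y: max payoff to Row = 5
Column Z: max payoff to Row = 2
Minimum is 2, achieved by column Z.
Minimax strategy: Z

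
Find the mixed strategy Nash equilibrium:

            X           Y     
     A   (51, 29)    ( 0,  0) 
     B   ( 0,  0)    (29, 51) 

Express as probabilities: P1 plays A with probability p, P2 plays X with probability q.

p = 0.6375, q = 0.3625

Work:
Find probabilities that make opponent indifferent:
P2 chooses q to make P1 indifferent between A and B
P1 chooses p to make P2 indifferent between X and Y
Mixed NE: P1 plays (A: 0.6375, B: 0.3625), P2 plays (X: 0.3625, Y: 0.6375)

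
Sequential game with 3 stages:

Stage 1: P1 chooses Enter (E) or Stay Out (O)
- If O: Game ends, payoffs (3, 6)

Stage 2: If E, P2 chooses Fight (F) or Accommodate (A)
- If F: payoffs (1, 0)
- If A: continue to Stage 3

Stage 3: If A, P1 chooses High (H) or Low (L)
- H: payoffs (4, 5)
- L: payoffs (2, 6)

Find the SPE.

SPE: (E, A, H); Outcome (4, 5)

Work:
Stage 3: P1 chooses H (4 vs 2)
Stage 2: P2: F->0, A->5 (anticipating H). Choose A
Stage 1: P1: O->3, E->4 (anticipating A, H). Choose E
SPE path: E -> A -> H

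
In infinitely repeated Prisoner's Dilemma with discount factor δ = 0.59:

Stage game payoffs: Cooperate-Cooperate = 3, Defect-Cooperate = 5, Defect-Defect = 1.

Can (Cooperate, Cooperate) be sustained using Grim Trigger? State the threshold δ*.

δ* = 0.5; since δ = 0.59 ≥ 0.5, cooperation can be sustained

Work:
For Grim Trigger:
Cooperate forever: 3/(1-δ)
Defect then punished: 5 + 1·δ/(1-δ)
Need: 3/(1-δ) ≥ 5 + 1·δ/(1-δ)
Solving: δ ≥ (T-R)/(T-P) = (5-3)/(5-1) = 0.5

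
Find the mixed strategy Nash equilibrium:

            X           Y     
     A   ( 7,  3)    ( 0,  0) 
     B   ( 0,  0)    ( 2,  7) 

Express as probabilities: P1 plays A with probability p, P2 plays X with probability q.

p = 0.7, q = 0.2222

Work:
Find probabilities that make opponent indifferent:
P2 chooses q to make P1 indifferent between A and B
P1 chooses p to make P2 indifferent between X and Y
Mixed NE: P1 plays (A: 0.7, B: 0.3), P2 plays (X: 0.2222, Y: 0.7778)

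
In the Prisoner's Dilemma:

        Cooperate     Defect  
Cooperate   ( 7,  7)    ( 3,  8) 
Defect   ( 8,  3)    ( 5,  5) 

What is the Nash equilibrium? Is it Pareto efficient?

(Defect, Defect) is NE; not Pareto efficient

Work:
Defect dominates Cooperate for both players:
If P2 cooperates: Defect (8) > Cooperate (7)
If P2 defects: Defect (5) > Cooperate (3)
NE: (Defect, Defect) with payoff (5, 5)
But (Cooperate, Cooperate) = (7, 7) Pareto dominates (5, 5)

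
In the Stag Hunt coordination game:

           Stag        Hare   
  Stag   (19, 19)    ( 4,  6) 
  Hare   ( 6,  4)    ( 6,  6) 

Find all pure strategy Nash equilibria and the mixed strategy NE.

Pure NE: (Stag, Stag) and (Hare, Hare); Mixed NE: p = 0.1333, q = 0.1333

Work:
Check pure NE:
(Stag, Stag): (19, 19) - no unilateral deviation beneficial
(Hare, Hare): (6, 6) - no unilateral deviation beneficial
Mixed NE: P1 plays Stag with p = 0.1333, P2 plays Stag with q = 0.1333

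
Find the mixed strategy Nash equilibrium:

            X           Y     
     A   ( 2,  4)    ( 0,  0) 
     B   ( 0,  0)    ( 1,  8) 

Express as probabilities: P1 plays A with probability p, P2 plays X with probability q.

p = 0.6667, q = 0.3333

Work:
Find probabilities that make opponent indifferent:
P2 chooses q to make P1 indifferent between A and B
P1 chooses p to make P2 indifferent between X and Y
Mixed NE: P1 plays (A: 0.6667, B: 0.3333), P2 plays (X: 0.3333, Y: 0.6667)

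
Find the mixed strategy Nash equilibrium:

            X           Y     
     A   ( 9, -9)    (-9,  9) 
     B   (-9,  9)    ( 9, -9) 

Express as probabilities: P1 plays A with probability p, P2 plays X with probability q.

p = 0.5, q = 0.5

Work:
Find probabilities that make opponent indifferent:
P2 chooses q to make P1 indifferent between A and B
P1 chooses p to make P2 indifferent between X and Y
Mixed NE: P1 plays (A: 0.5, B: 0.5), P2 plays (X: 0.5, Y: 0.5)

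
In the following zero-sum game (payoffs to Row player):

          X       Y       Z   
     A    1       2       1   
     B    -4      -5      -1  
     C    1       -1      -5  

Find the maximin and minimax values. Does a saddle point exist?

Maximin = 1, Minimax = 1, Saddle: True

Work:
Row minimums: [1, -5, -5] → maximin = 1
Column maximums: [1, 2, 1] → minimax = 1
Saddle point exists! Game value = 1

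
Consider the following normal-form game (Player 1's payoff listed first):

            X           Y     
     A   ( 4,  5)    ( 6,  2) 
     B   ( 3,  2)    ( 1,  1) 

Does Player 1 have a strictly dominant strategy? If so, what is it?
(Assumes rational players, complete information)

Yes, Player 1's strictly dominant strategy is A

Work:
A strategy strictly dominates another if it gives a strictly higher payoff against every opponent action. Compare each pair of P1's strategies column-by-column:
  A vs B: [4 vs 3, 6 vs 1] → A strictly dominates B
  B vs A: [3 vs 4, 1 vs 6] → B does not strictly dominate A (column X: 3 ≤ 4)
A strictly dominates every other strategy → strictly dominant.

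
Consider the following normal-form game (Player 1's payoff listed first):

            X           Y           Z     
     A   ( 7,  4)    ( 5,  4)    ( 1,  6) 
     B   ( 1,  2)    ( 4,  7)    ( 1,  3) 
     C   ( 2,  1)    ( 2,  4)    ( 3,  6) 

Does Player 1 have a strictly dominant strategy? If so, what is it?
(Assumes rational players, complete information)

No strictly dominant strategy exists for Player 1

Work:
A strategy strictly dominates another if it gives a strictly higher payoff against every opponent action. Compare each pair of P1's strategies column-by-column:
  A vs B: [7 vs 1, 5 vs 4, 1 vs 1] → A does not strictly dominate B (column Z: 1 ≤ 1)
  A vs C: [7 vs 2, 5 vs 2, 1 vs 3] → A does not strictly dominate C (column Z: 1 ≤ 3)
  B vs A: [1 vs 7, 4 vs 5, 1 vs 1] → B does not strictly dominate A (column X: 1 ≤ 7)
  B vs C: [1 vs 2, 4 vs 2, 1 vs 3] → B does not strictly dominate C (column X: 1 ≤ 2)
  C vs A: [2 vs 7, 2 vs 5, 3 vs 1] → C does not strictly dominate A (column X: 2 ≤ 7)
  C vs B: [2 vs 1, 2 vs 4, 3 vs 1] → C does not strictly dominate B (column Y: 2 ≤ 4)
No single strategy strictly dominates all others → no strictly dominant strategy.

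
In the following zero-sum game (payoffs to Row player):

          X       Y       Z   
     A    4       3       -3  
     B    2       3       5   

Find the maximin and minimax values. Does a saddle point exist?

Maximin = 2, Minimax = 3, Saddle: False

Work:
Row minimums: [-3, 2] → maximin = 2
Column maximums: [4, 3, 5] → minimax = 3
No saddle point (maximin ≠ minimax). Mixed strategy needed.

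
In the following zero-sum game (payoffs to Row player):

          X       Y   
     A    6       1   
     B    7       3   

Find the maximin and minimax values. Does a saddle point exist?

Maximin = 3, Minimax = 3, Saddle: True

Work:
Row minimums: [1, 3] → maximin = 3
Column maximums: [7, 3] → minimax = 3
Saddle point exists! Game value = 3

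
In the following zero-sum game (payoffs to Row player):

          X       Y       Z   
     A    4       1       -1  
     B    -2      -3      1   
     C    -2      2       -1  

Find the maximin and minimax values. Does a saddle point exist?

Maximin = -1, Minimax = 1, Saddle: False

Work:
Row minimums: [-1, -3, -2] → maximin = -1
Column maximums: [4, 2, 1] → minimax = 1
No saddle point (maximin ≠ minimax). Mixed strategy needed.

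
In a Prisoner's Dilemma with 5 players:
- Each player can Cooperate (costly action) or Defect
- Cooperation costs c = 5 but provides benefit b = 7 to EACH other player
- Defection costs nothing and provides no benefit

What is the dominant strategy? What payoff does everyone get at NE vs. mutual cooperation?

Dominant: Defect; NE payoff = 0; Coop payoff = 23

Work:
Defect dominates (saves cost c = 5, benefit to others is external)
NE: All defect → everyone gets 0
If all cooperate: each receives (4)×7 - 5 = 23
Social dilemma: 23 > 0 but NE gives 0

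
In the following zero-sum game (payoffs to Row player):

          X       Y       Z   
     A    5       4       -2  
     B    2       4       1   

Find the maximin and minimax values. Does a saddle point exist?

Maximin = 1, Minimax = 1, Saddle: True

Work:
Row minimums: [-2, 1] → maximin = 1
Column maximums: [5, 4, 1] → minimax = 1
Saddle point exists! Game value = 1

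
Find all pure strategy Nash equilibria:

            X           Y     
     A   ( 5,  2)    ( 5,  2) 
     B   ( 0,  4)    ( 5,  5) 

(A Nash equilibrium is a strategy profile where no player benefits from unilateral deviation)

Nash equilibrium: (A, X), (A, Y), (B, Y)

Work:
Best responses:
  P1 vs X: payoffs [5, 0] → best response A (payoff 5)
  P1 vs Y: payoffs [5, 5] → best response A/B (payoff 5)
  P2 vs A: payoffs [2, 2] → best response X/Y (payoff 2)
  P2 vs B: payoffs [4, 5] → best response Y (payoff 5)
Mutual best responses: (A,X), (A,Y), (B,Y) → Nash equilibria.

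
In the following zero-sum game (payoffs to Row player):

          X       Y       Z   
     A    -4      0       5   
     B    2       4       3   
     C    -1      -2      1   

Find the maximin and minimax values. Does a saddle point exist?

Maximin = 2, Minimax = 2, Saddle: True

Work:
Row minimums: [-4, 2, -2] → maximin = 2
Column maximums: [2, 4, 5] → minimax = 2
Saddle point exists! Game value = 2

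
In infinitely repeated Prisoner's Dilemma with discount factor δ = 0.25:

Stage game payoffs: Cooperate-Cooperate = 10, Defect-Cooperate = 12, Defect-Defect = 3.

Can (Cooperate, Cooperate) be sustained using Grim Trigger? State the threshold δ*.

δ* = 0.2222; since δ = 0.25 ≥ 0.2222, cooperation can be sustained

Work:
For Grim Trigger:
Cooperate forever: 10/(1-δ)
Defect then punished: 12 + 3·δ/(1-δ)
Need: 10/(1-δ) ≥ 12 + 3·δ/(1-δ)
Solving: δ ≥ (T-R)/(T-P) = (12-10)/(12-3) = 0.2222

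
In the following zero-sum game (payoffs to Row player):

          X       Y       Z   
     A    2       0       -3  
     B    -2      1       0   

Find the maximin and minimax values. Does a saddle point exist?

Maximin = -2, Minimax = 0, Saddle: False

Work:
Row minimums: [-3, -2] → maximin = -2
Column maximums: [2, 1, 0] → minimax = 0
No saddle point (maximin ≠ minimax). Mixed strategy needed.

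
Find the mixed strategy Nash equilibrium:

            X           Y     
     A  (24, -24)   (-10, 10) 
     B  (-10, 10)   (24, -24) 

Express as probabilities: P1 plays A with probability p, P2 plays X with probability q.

p = 0.5, q = 0.5

Work:
Find probabilities that make opponent indifferent:
P2 chooses q to make P1 indifferent between A and B
P1 chooses p to make P2 indifferent between X and Y
Mixed NE: P1 plays (A: 0.5, B: 0.5), P2 plays (X: 0.5, Y: 0.5)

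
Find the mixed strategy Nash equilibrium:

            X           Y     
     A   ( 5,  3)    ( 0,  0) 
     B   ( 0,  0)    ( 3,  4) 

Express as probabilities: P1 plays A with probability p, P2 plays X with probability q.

p = 0.5714, q = 0.375

Work:
Find probabilities that make opponent indifferent:
P2 chooses q to make P1 indifferent between A and B
P1 chooses p to make P2 indifferent between X and Y
Mixed NE: P1 plays (A: 0.5714, B: 0.4286), P2 plays (X: 0.375, Y: 0.625)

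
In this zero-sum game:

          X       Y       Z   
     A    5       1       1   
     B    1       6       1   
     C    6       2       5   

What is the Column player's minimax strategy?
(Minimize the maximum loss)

Column should play Z, value = 5

Work:
Column player minimizes Row's maximum payoff:
Column X: max payoff to Row = 6
Column Y: max payoff to Row = 6
Column Z: max payoff to Row = 5
Minimum is 5, achieved by column Z.
Minimax strategy: Z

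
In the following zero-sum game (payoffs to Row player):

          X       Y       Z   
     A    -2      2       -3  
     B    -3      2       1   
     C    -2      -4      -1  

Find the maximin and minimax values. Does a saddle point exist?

Maximin = -3, Minimax = -2, Saddle: False

Work:
Row minimums: [-3, -3, -4] → maximin = -3
Column maximums: [-2, 2, 1] → minimax = -2
No saddle point (maximin ≠ minimax). Mixed strategy needed.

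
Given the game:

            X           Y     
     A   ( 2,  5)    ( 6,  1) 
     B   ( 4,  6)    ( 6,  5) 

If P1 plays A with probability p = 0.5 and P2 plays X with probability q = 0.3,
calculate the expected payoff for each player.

E[P1] = 5.1, E[P2] = 3.75

Work:
E[P1] = p·q·π₁(A,X) + p·(1-q)·π₁(A,Y) + (1-p)·q·π₁(B,X) + (1-p)·(1-q)·π₁(B,Y)
= 0.5·0.3·2 + 0.5·0.7·6 + 0.5·0.3·4 + 0.5·0.7·6
= 5.1

E[P2] = 3.75 (similar calculation)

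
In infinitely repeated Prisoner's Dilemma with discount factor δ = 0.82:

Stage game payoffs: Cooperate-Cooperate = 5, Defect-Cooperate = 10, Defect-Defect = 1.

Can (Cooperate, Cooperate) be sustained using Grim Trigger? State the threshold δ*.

δ* = 0.5556; since δ = 0.82 ≥ 0.5556, cooperation can be sustained

Work:
For Grim Trigger:
Cooperate forever: 5/(1-δ)
Defect then punished: 10 + 1·δ/(1-δ)
Need: 5/(1-δ) ≥ 10 + 1·δ/(1-δ)
Solving: δ ≥ (T-R)/(T-P) = (10-5)/(10-1) = 0.5556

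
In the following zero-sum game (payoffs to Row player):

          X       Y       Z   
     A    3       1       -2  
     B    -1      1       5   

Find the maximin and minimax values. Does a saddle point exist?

Maximin = -1, Minimax = 1, Saddle: False

Work:
Row minimums: [-2, -1] → maximin = -1
Column maximums: [3, 1, 5] → minimax = 1
No saddle point (maximin ≠ minimax). Mixed strategy needed.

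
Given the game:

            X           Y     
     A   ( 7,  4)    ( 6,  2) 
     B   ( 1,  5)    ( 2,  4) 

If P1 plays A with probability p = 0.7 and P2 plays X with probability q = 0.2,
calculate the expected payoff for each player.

E[P1] = 4.88, E[P2] = 2.94

Work:
E[P1] = p·q·π₁(A,X) + p·(1-q)·π₁(A,Y) + (1-p)·q·π₁(B,X) + (1-p)·(1-q)·π₁(B,Y)
= 0.7·0.2·7 + 0.7·0.8·6 + 0.3·0.2·1 + 0.3·0.8·2
= 4.88

E[P2] = 2.94 (similar calculation)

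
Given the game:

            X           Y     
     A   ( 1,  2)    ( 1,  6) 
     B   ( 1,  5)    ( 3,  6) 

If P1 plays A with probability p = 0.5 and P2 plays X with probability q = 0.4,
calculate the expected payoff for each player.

E[P1] = 1.6, E[P2] = 5.0

Work:
E[P1] = p·q·π₁(A,X) + p·(1-q)·π₁(A,Y) + (1-p)·q·π₁(B,X) + (1-p)·(1-q)·π₁(B,Y)
= 0.5·0.4·1 + 0.5·0.6·1 + 0.5·0.4·1 + 0.5·0.6·3
= 1.6

E[P2] = 5.0 (similar calculation)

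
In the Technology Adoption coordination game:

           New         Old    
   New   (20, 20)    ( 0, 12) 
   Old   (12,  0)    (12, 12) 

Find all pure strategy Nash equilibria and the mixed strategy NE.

Pure NE: (New, New) and (Old, Old); Mixed NE: p = 0.6, q = 0.6

Work:
Check pure NE:
(New, New): (20, 20) - no unilateral deviation beneficial
(Old, Old): (12, 12) - no unilateral deviation beneficial
Mixed NE: P1 plays New with p = 0.6, P2 plays New with q = 0.6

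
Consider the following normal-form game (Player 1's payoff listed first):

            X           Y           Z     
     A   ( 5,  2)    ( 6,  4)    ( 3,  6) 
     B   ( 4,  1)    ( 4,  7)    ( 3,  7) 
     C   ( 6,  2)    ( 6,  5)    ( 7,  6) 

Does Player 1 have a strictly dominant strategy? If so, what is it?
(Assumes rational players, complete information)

No strictly dominant strategy exists for Player 1

Work:
A strategy strictly dominates another if it gives a strictly higher payoff against every opponent action. Compare each pair of P1's strategies column-by-column:
  A vs B: [5 vs 4, 6 vs 4, 3 vs 3] → A does not strictly dominate B (column Z: 3 ≤ 3)
  A vs C: [5 vs 6, 6 vs 6, 3 vs 7] → A does not strictly dominate C (column X: 5 ≤ 6)
  B vs A: [4 vs 5, 4 vs 6, 3 vs 3] → B does not strictly dominate A (column X: 4 ≤ 5)
  B vs C: [4 vs 6, 4 vs 6, 3 vs 7] → B does not strictly dominate C (column X: 4 ≤ 6)
  C vs A: [6 vs 5, 6 vs 6, 7 vs 3] → C does not strictly dominate A (column Y: 6 ≤ 6)
  C vs B: [6 vs 4, 6 vs 4, 7 vs 3] → C strictly dominates B
No single strategy strictly dominates all others → no strictly dominant strategy.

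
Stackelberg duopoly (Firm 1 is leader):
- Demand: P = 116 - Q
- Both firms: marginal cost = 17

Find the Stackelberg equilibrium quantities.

q₁* (leader) = 49.5, q₂* (follower) = 24.75

Work:
Follower's reaction: q₂ = (a - c - q₁)/2
Leader substitutes: π₁ = q₁·(a - q₁ - (a-c-q₁)/2 - c)
FOC: q₁* = (116 - 17)/2 = 49.50
Then: q₂* = (116 - 17 - 49.5)/2 = 24.75
Leader has first-mover advantage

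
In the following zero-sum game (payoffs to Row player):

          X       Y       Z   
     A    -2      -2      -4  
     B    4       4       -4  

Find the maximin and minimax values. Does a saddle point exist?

Maximin = -4, Minimax = -4, Saddle: True

Work:
Row minimums: [-4, -4] → maximin = -4
Column maximums: [4, 4, -4] → minimax = -4
Saddle point exists! Game value = -4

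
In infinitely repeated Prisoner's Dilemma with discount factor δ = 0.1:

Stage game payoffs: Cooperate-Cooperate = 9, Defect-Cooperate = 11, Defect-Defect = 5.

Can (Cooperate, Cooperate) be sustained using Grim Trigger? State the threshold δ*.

δ* = 0.3333; since δ = 0.1 < 0.3333, cooperation cannot be sustained

Work:
For Grim Trigger:
Cooperate forever: 9/(1-δ)
Defect then punished: 11 + 5·δ/(1-δ)
Need: 9/(1-δ) ≥ 11 + 5·δ/(1-δ)
Solving: δ ≥ (T-R)/(T-P) = (11-9)/(11-5) = 0.3333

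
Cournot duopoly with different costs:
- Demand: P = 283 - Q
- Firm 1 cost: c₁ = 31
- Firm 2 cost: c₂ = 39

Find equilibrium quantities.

q₁* = 86.67, q₂* = 78.67

Work:
Reaction: q₁ = (283 - 31 - q₂)/2
Reaction: q₂ = (283 - 39 - q₁)/2
Solve simultaneously:
q₁* = (283 - 2×31 + 39)/3 = 86.67
q₂* = (283 - 2×39 + 31)/3 = 78.67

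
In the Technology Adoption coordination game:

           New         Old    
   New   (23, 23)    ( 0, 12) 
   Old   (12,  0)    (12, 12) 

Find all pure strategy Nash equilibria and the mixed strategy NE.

Pure NE: (New, New) and (Old, Old); Mixed NE: p = 0.5217, q = 0.5217

Work:
Check pure NE:
(New, New): (23, 23) - no unilateral deviation beneficial
(Old, Old): (12, 12) - no unilateral deviation beneficial
Mixed NE: P1 plays New with p = 0.5217, P2 plays New with q = 0.5217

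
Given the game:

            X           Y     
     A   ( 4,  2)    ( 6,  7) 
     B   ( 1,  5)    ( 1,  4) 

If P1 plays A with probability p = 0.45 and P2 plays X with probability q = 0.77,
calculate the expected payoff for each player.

E[P1] = 2.557, E[P2] = 4.041

Work:
E[P1] = p·q·π₁(A,X) + p·(1-q)·π₁(A,Y) + (1-p)·q·π₁(B,X) + (1-p)·(1-q)·π₁(B,Y)
= 0.45·0.77·4 + 0.45·0.23·6 + 0.55·0.77·1 + 0.55·0.23·1
= 2.557

E[P2] = 4.041 (similar calculation)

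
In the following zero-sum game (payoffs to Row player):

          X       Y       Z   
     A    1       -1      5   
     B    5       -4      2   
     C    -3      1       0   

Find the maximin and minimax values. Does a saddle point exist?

Maximin = -1, Minimax = 1, Saddle: False

Work:
Row minimums: [-1, -4, -3] → maximin = -1
Column maximums: [5, 1, 5] → minimax = 1
No saddle point (maximin ≠ minimax). Mixed strategy needed.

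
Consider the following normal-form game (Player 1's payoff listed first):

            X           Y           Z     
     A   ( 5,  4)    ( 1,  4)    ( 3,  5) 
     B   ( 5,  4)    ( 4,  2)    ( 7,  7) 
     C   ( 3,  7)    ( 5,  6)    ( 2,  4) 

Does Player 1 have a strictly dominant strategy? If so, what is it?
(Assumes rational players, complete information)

No strictly dominant strategy exists for Player 1

Work:
A strategy strictly dominates another if it gives a strictly higher payoff against every opponent action. Compare each pair of P1's strategies column-by-column:
  A vs B: [5 vs 5, 1 vs 4, 3 vs 7] → A does not strictly dominate B (column X: 5 ≤ 5)
  A vs C: [5 vs 3, 1 vs 5, 3 vs 2] → A does not strictly dominate C (column Y: 1 ≤ 5)
  B vs A: [5 vs 5, 4 vs 1, 7 vs 3] → B does not strictly dominate A (column X: 5 ≤ 5)
  B vs C: [5 vs 3, 4 vs 5, 7 vs 2] → B does not strictly dominate C (column Y: 4 ≤ 5)
  C vs A: [3 vs 5, 5 vs 1, 2 vs 3] → C does not strictly dominate A (column X: 3 ≤ 5)
  C vs B: [3 vs 5, 5 vs 4, 2 vs 7] → C does not strictly dominate B (column X: 3 ≤ 5)
No single strategy strictly dominates all others → no strictly dominant strategy.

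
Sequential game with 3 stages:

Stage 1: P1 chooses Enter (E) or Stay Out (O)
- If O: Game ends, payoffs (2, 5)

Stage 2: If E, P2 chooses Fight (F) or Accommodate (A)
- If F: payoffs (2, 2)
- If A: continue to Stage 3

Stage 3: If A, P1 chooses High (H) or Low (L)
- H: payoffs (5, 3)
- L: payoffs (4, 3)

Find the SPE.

SPE: (E, A, H); Outcome (5, 3)

Work:
Stage 3: P1 chooses H (5 vs 4)
Stage 2: P2: F->2, A->3 (anticipating H). Choose A
Stage 1: P1: O->2, E->5 (anticipating A, H). Choose E
SPE path: E -> A -> H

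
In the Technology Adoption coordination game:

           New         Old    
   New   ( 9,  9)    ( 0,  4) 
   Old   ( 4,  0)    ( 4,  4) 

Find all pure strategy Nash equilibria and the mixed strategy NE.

Pure NE: (New, New) and (Old, Old); Mixed NE: p = 0.4444, q = 0.4444

Work:
Check pure NE:
(New, New): (9, 9) - no unilateral deviation beneficial
(Old, Old): (4, 4) - no unilateral deviation beneficial
Mixed NE: P1 plays New with p = 0.4444, P2 plays New with q = 0.4444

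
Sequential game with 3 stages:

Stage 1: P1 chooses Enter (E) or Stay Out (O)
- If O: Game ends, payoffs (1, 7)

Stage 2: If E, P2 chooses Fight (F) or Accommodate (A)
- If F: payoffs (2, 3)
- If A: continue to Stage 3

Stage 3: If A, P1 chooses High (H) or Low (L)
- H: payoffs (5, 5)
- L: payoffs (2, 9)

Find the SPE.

SPE: (E, A, H); Outcome (5, 5)

Work:
Stage 3: P1 chooses H (5 vs 2)
Stage 2: P2: F->3, A->5 (anticipating H). Choose A
Stage 1: P1: O->1, E->5 (anticipating A, H). Choose E
SPE path: E -> A -> H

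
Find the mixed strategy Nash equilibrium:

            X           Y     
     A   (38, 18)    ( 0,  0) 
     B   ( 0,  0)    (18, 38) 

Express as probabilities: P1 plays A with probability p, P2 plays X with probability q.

p = 0.6786, q = 0.3214

Work:
Find probabilities that make opponent indifferent:
P2 chooses q to make P1 indifferent between A and B
P1 chooses p to make P2 indifferent between X and Y
Mixed NE: P1 plays (A: 0.6786, B: 0.3214), P2 plays (X: 0.3214, Y: 0.6786)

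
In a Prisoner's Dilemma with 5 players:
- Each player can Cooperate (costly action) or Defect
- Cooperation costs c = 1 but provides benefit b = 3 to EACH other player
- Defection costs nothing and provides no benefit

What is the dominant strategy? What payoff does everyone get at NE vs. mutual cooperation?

Dominant: Defect; NE payoff = 0; Coop payoff = 11

Work:
Defect dominates (saves cost c = 1, benefit to others is external)
NE: All defect → everyone gets 0
If all cooperate: each receives (4)×3 - 1 = 11
Social dilemma: 11 > 0 but NE gives 0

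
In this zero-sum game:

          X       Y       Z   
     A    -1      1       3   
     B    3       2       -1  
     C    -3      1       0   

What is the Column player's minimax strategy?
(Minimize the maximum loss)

Column should play Y, value = 2

Work:
Column player minimizes Row's maximum payoff:
Column X: max payoff to Row = 3
Column Y: max payoff to Row = 2
Column Z: max payoff to Row = 3
Minimum is 2, achieved by column Y.
Minimax strategy: Y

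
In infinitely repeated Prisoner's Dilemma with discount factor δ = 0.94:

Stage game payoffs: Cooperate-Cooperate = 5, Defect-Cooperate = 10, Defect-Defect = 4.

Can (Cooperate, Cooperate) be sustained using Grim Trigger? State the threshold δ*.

δ* = 0.8333; since δ = 0.94 ≥ 0.8333, cooperation can be sustained

Work:
For Grim Trigger:
Cooperate forever: 5/(1-δ)
Defect then punished: 10 + 4·δ/(1-δ)
Need: 5/(1-δ) ≥ 10 + 4·δ/(1-δ)
Solving: δ ≥ (T-R)/(T-P) = (10-5)/(10-4) = 0.8333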